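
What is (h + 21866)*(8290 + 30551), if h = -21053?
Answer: 31577733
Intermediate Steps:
(h + 21866)*(8290 + 30551) = (-21053 + 21866)*(8290 + 30551) = 813*38841 = 31577733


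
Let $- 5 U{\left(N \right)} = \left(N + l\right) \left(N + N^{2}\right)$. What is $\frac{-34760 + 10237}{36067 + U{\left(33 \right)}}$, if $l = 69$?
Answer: $- \frac{122615}{65891} \approx -1.8609$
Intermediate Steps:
$U{\left(N \right)} = - \frac{\left(69 + N\right) \left(N + N^{2}\right)}{5}$ ($U{\left(N \right)} = - \frac{\left(N + 69\right) \left(N + N^{2}\right)}{5} = - \frac{\left(69 + N\right) \left(N + N^{2}\right)}{5}$)
$\frac{-34760 + 10237}{36067 + U{\left(33 \right)}} = \frac{-34760 + 10237}{36067 - \frac{33 \left(69 + 33^{2} + 70 \cdot 33\right)}{5}} = - \frac{24523}{36067 - \frac{33 \left(69 + 1089 + 2310\right)}{5}} = - \frac{24523}{36067 - \frac{33}{5} \cdot 3468} = - \frac{24523}{36067 - \frac{114444}{5}} = - \frac{24523}{\frac{65891}{5}} = \left(-24523\right) \frac{5}{65891} = - \frac{122615}{65891}$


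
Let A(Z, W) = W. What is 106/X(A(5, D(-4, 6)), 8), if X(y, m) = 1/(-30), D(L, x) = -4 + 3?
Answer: -3180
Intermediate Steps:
D(L, x) = -1
X(y, m) = -1/30
106/X(A(5, D(-4, 6)), 8) = 106/(-1/30) = 106*(-30) = -3180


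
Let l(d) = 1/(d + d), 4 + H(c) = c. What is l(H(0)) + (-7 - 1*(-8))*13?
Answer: 103/8 ≈ 12.875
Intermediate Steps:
H(c) = -4 + c
l(d) = 1/(2*d)
l(H(0)) + (-7 - 1*(-8))*13 = 1/(2*(-4 + 0)) + (-7 - 1*(-8))*13 = (½)/(-4) + (-7 + 8)*13 = (½)*(-¼) + 1*13 = -⅛ + 13 = 103/8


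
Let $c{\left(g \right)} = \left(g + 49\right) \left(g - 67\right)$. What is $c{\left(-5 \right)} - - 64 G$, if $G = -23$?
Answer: $-4640$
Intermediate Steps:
$c{\left(g \right)} = \left(-67 + g\right) \left(49 + g\right)$ ($c{\left(g \right)} = \left(49 + g\right) \left(-67 + g\right) = \left(-67 + g\right) \left(49 + g\right)$)
$c{\left(-5 \right)} - - 64 G = \left(-3283 + \left(-5\right)^{2} - -90\right) - \left(-64\right) \left(-23\right) = \left(-3283 + 25 + 90\right) - 1472 = -3168 - 1472 = -4640$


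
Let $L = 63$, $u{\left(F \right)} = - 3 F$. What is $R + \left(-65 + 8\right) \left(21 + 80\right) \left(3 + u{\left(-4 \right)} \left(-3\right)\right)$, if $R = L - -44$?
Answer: $190088$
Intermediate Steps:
$R = 107$ ($R = 63 - -44 = 63 + 44 = 107$)
$R + \left(-65 + 8\right) \left(21 + 80\right) \left(3 + u{\left(-4 \right)} \left(-3\right)\right) = 107 + \left(-65 + 8\right) \left(21 + 80\right) \left(3 + \left(-3\right) \left(-4\right) \left(-3\right)\right) = 107 + \left(-57\right) 101 \left(3 + 12 \left(-3\right)\right) = 107 - 5757 \left(3 - 36\right) = 107 - -189981 = 107 + 189981 = 190088$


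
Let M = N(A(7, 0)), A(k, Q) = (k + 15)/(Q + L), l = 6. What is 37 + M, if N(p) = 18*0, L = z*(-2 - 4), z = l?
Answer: 37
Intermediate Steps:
z = 6
L = -36 (L = 6*(-2 - 4) = 6*(-6) = -36)
A(k, Q) = (15 + k)/(-36 + Q) (A(k, Q) = (k + 15)/(Q - 36) = (15 + k)/(-36 + Q))
N(p) = 0
M = 0
37 + M = 37 + 0 = 37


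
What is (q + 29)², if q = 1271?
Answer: 1690000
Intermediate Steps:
(q + 29)² = (1271 + 29)² = 1300² = 1690000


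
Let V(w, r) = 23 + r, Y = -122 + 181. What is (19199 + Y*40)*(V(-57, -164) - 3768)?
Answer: -84274131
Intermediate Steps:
Y = 59
(19199 + Y*40)*(V(-57, -164) - 3768) = (19199 + 59*40)*((23 - 164) - 3768) = (19199 + 2360)*(-141 - 3768) = 21559*(-3909) = -84274131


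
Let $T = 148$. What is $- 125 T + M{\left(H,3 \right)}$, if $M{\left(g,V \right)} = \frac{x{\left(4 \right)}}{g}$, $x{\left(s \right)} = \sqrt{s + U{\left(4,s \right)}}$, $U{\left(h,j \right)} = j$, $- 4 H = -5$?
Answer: $-18500 + \frac{8 \sqrt{2}}{5} \approx -18498.0$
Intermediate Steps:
$H = \frac{5}{4}$ ($H = \left(- \frac{1}{4}\right) \left(-5\right) = \frac{5}{4} \approx 1.25$)
$x{\left(s \right)} = \sqrt{2} \sqrt{s}$ ($x{\left(s \right)} = \sqrt{s + s} = \sqrt{2 s} = \sqrt{2} \sqrt{s}$)
$M{\left(g,V \right)} = \frac{2 \sqrt{2}}{g}$ ($M{\left(g,V \right)} = \frac{\sqrt{2} \sqrt{4}}{g} = \frac{\sqrt{2} \cdot 2}{g} = \frac{2 \sqrt{2}}{g}$)
$- 125 T + M{\left(H,3 \right)} = \left(-125\right) 148 + \frac{2 \sqrt{2}}{\frac{5}{4}} = -18500 + 2 \sqrt{2} \cdot \frac{4}{5} = -18500 + \frac{8 \sqrt{2}}{5}$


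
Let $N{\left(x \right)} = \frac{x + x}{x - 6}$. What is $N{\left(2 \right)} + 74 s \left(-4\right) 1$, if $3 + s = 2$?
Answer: $295$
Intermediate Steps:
$s = -1$ ($s = -3 + 2 = -1$)
$N{\left(x \right)} = \frac{2 x}{-6 + x}$
$N{\left(2 \right)} + 74 s \left(-4\right) 1 = 2 \cdot 2 \frac{1}{-6 + 2} + 74 \left(-1\right) \left(-4\right) 1 = 2 \cdot 2 \frac{1}{-4} + 74 \cdot 4 \cdot 1 = 2 \cdot 2 \left(- \frac{1}{4}\right) + 74 \cdot 4 = -1 + 296 = 295$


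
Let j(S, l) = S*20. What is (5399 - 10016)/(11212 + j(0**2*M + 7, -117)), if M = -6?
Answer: -1539/3784 ≈ -0.40671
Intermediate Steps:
j(S, l) = 20*S
(5399 - 10016)/(11212 + j(0**2*M + 7, -117)) = (5399 - 10016)/(11212 + 20*(0**2*(-6) + 7)) = -4617/(11212 + 20*(0*(-6) + 7)) = -4617/(11212 + 20*(0 + 7)) = -4617/(11212 + 20*7) = -4617/(11212 + 140) = -4617/11352 = -4617*1/11352 = -1539/3784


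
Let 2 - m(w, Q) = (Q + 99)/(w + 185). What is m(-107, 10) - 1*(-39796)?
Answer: 3104135/78 ≈ 39797.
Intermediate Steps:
m(w, Q) = 2 - (99 + Q)/(185 + w) (m(w, Q) = 2 - (Q + 99)/(w + 185) = 2 - (99 + Q)/(185 + w))
m(-107, 10) - 1*(-39796) = (271 - 1*10 + 2*(-107))/(185 - 107) - 1*(-39796) = (271 - 10 - 214)/78 + 39796 = (1/78)*47 + 39796 = 47/78 + 39796 = 3104135/78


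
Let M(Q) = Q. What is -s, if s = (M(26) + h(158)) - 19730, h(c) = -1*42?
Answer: 19746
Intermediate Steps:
h(c) = -42
s = -19746 (s = (26 - 42) - 19730 = -16 - 19730 = -19746)
-s = -1*(-19746) = 19746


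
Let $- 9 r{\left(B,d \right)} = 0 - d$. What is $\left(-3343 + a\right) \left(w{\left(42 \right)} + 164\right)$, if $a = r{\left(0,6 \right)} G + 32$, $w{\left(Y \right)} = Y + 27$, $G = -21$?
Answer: $-774725$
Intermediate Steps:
$w{\left(Y \right)} = 27 + Y$
$r{\left(B,d \right)} = \frac{d}{9}$ ($r{\left(B,d \right)} = - \frac{0 - d}{9} = - \frac{\left(-1\right) d}{9} = \frac{d}{9}$)
$a = 18$ ($a = \frac{1}{9} \cdot 6 \left(-21\right) + 32 = \frac{2}{3} \left(-21\right) + 32 = -14 + 32 = 18$)
$\left(-3343 + a\right) \left(w{\left(42 \right)} + 164\right) = \left(-3343 + 18\right) \left(\left(27 + 42\right) + 164\right) = - 3325 \left(69 + 164\right) = \left(-3325\right) 233 = -774725$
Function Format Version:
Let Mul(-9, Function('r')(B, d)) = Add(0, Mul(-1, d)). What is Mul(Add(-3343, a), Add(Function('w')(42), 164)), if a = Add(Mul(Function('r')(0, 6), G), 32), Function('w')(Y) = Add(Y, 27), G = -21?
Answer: -774725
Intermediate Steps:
Function('w')(Y) = Add(27, Y)
Function('r')(B, d) = Mul(Rational(1, 9), d) (Function('r')(B, d) = Mul(Rational(-1, 9), Add(0, Mul(-1, d))) = Mul(Rational(-1, 9), Mul(-1, d)) = Mul(Rational(1, 9), d))
a = 18 (a = Add(Mul(Mul(Rational(1, 9), 6), -21), 32) = Add(Mul(Rational(2, 3), -21), 32) = Add(-14, 32) = 18)
Mul(Add(-3343, a), Add(Function('w')(42), 164)) = Mul(Add(-3343, 18), Add(Add(27, 42), 164)) = Mul(-3325, Add(69, 164)) = Mul(-3325, 233) = -774725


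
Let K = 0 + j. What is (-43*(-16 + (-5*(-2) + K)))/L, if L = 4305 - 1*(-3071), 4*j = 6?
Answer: 387/14752 ≈ 0.026234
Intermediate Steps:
j = 3/2 (j = (1/4)*6 = 3/2 ≈ 1.5000)
K = 3/2 (K = 0 + 3/2 = 3/2 ≈ 1.5000)
L = 7376 (L = 4305 + 3071 = 7376)
(-43*(-16 + (-5*(-2) + K)))/L = -43*(-16 + (-5*(-2) + 3/2))/7376 = -43*(-16 + (10 + 3/2))*(1/7376) = -43*(-16 + 23/2)*(1/7376) = -43*(-9/2)*(1/7376) = (387/2)*(1/7376) = 387/14752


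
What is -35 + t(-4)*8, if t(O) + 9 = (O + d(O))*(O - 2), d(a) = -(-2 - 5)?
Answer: -251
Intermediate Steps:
d(a) = 7 (d(a) = -1*(-7) = 7)
t(O) = -9 + (-2 + O)*(7 + O) (t(O) = -9 + (O + 7)*(O - 2) = -9 + (7 + O)*(-2 + O) = -9 + (-2 + O)*(7 + O))
-35 + t(-4)*8 = -35 + (-23 + (-4)² + 5*(-4))*8 = -35 + (-23 + 16 - 20)*8 = -35 - 27*8 = -35 - 216 = -251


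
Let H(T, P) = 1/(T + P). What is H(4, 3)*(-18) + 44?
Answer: 290/7 ≈ 41.429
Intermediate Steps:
H(T, P) = 1/(P + T)
H(4, 3)*(-18) + 44 = -18/(3 + 4) + 44 = -18/7 + 44 = 290/7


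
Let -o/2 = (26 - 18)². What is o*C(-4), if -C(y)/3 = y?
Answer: -1536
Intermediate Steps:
C(y) = -3*y
o = -128 (o = -2*(26 - 18)² = -2*8² = -2*64 = -128)
o*C(-4) = -(-384)*(-4) = -128*12 = -1536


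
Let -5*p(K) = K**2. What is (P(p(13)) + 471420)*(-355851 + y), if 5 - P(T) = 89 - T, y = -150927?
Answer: -1194227931558/5 ≈ -2.3885e+11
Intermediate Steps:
p(K) = -K**2/5
P(T) = -84 + T (P(T) = 5 - (89 - T) = 5 + (-89 + T) = -84 + T)
(P(p(13)) + 471420)*(-355851 + y) = ((-84 - 1/5*13**2) + 471420)*(-355851 - 150927) = ((-84 - 1/5*169) + 471420)*(-506778) = ((-84 - 169/5) + 471420)*(-506778) = (-589/5 + 471420)*(-506778) = (2356511/5)*(-506778) = -1194227931558/5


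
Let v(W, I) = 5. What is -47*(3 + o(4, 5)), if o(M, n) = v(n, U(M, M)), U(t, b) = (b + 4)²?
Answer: -376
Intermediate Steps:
U(t, b) = (4 + b)²
o(M, n) = 5
-47*(3 + o(4, 5)) = -47*(3 + 5) = -47*8 = -376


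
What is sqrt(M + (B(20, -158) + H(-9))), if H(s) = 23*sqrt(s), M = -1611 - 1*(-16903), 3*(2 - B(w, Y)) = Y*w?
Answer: sqrt(147126 + 621*I)/3 ≈ 127.86 + 0.26983*I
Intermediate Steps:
B(w, Y) = 2 - Y*w/3
M = 15292 (M = -1611 + 16903 = 15292)
sqrt(M + (B(20, -158) + H(-9))) = sqrt(15292 + ((2 - 1/3*(-158)*20) + 23*sqrt(-9))) = sqrt(15292 + ((2 + 3160/3) + 23*(3*I))) = sqrt(15292 + (3166/3 + 69*I)) = sqrt(49042/3 + 69*I)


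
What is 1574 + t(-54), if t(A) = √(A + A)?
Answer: 1574 + 6*I*√3 ≈ 1574.0 + 10.392*I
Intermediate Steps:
t(A) = √2*√A (t(A) = √(2*A) = √2*√A)
1574 + t(-54) = 1574 + √2*√(-54) = 1574 + √2*(3*I*√6) = 1574 + 6*I*√3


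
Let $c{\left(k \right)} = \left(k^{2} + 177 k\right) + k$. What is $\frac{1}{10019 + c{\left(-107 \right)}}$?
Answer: $\frac{1}{2422} \approx 0.00041288$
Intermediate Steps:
$c{\left(k \right)} = k^{2} + 178 k$
$\frac{1}{10019 + c{\left(-107 \right)}} = \frac{1}{10019 - 107 \left(178 - 107\right)} = \frac{1}{10019 - 7597} = \frac{1}{2422}$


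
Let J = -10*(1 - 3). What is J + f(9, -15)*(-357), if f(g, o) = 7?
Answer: -2479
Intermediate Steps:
J = 20 (J = -10*(-2) = 20)
J + f(9, -15)*(-357) = 20 + 7*(-357) = 20 - 2499 = -2479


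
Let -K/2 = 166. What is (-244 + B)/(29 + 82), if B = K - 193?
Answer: -769/111 ≈ -6.9279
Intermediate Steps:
K = -332 (K = -2*166 = -332)
B = -525 (B = -332 - 193 = -525)
(-244 + B)/(29 + 82) = (-244 - 525)/(29 + 82) = -769/111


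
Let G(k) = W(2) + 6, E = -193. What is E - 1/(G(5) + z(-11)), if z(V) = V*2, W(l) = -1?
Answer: -3280/17 ≈ -192.94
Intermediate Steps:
z(V) = 2*V
G(k) = 5 (G(k) = -1 + 6 = 5)
E - 1/(G(5) + z(-11)) = -193 - 1/(5 + 2*(-11)) = -193 - 1/(5 - 22) = -193 - 1/(-17) = -193 - 1*(-1/17) = -193 + 1/17 = -3280/17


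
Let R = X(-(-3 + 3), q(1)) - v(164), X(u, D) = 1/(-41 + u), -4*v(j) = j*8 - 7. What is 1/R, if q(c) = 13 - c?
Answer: 164/53501 ≈ 0.0030654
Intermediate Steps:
v(j) = 7/4 - 2*j (v(j) = -(j*8 - 7)/4 = -(8*j - 7)/4 = -(-7 + 8*j)/4 = 7/4 - 2*j)
R = 53501/164 (R = 1/(-41 - (-3 + 3)) - (7/4 - 2*164) = 1/(-41 - 1*0) - (7/4 - 328) = 1/(-41 + 0) - 1*(-1305/4) = 1/(-41) + 1305/4 = -1/41 + 1305/4 = 53501/164 ≈ 326.23)
1/R = 1/(53501/164) = 164/53501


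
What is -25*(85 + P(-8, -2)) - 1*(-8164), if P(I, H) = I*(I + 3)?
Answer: 5039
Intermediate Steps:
P(I, H) = I*(3 + I)
-25*(85 + P(-8, -2)) - 1*(-8164) = -25*(85 - 8*(3 - 8)) - 1*(-8164) = -25*(85 - 8*(-5)) + 8164 = -25*(85 + 40) + 8164 = -25*125 + 8164 = -3125 + 8164 = 5039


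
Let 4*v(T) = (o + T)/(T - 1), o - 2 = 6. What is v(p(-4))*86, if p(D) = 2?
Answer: 215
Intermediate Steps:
o = 8 (o = 2 + 6 = 8)
v(T) = (8 + T)/(4*(-1 + T)) (v(T) = ((8 + T)/(T - 1))/4 = ((8 + T)/(-1 + T))/4 = (8 + T)/(4*(-1 + T)))
v(p(-4))*86 = ((8 + 2)/(4*(-1 + 2)))*86 = ((¼)*10/1)*86 = ((¼)*1*10)*86 = (5/2)*86 = 215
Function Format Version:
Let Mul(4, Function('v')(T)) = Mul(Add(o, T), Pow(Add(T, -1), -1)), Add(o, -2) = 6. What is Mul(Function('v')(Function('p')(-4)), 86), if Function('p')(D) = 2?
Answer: 215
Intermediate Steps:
o = 8 (o = Add(2, 6) = 8)
Function('v')(T) = Mul(Rational(1, 4), Pow(Add(-1, T), -1), Add(8, T)) (Function('v')(T) = Mul(Rational(1, 4), Mul(Add(8, T), Pow(Add(T, -1), -1))) = Mul(Rational(1, 4), Mul(Add(8, T), Pow(Add(-1, T), -1))) = Mul(Rational(1, 4), Mul(Pow(Add(-1, T), -1), Add(8, T))) = Mul(Rational(1, 4), Pow(Add(-1, T), -1), Add(8, T)))
Mul(Function('v')(Function('p')(-4)), 86) = Mul(Mul(Rational(1, 4), Pow(Add(-1, 2), -1), Add(8, 2)), 86) = Mul(Mul(Rational(1, 4), Pow(1, -1), 10), 86) = Mul(Mul(Rational(1, 4), 1, 10), 86) = Mul(Rational(5, 2), 86) = 215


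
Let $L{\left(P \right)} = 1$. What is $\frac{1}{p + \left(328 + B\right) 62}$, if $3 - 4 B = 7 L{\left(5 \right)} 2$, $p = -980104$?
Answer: $- \frac{2}{1919877} \approx -1.0417 \cdot 10^{-6}$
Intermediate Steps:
$B = - \frac{11}{4}$ ($B = \frac{3}{4} - \frac{7 \cdot 1 \cdot 2}{4} = \frac{3}{4} - \frac{7 \cdot 2}{4} = \frac{3}{4} - \frac{7}{2} = - \frac{11}{4} \approx -2.75$)
$\frac{1}{p + \left(328 + B\right) 62} = \frac{1}{-980104 + \left(328 - \frac{11}{4}\right) 62} = \frac{1}{-980104 + \frac{1301}{4} \cdot 62} = \frac{1}{-980104 + \frac{40331}{2}} = \frac{1}{- \frac{1919877}{2}} = - \frac{2}{1919877}$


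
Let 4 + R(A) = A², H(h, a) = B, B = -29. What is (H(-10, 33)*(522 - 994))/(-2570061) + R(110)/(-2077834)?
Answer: -29764424824/2670080063937 ≈ -0.011147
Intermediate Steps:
H(h, a) = -29
R(A) = -4 + A²
(H(-10, 33)*(522 - 994))/(-2570061) + R(110)/(-2077834) = -29*(522 - 994)/(-2570061) + (-4 + 110²)/(-2077834) = -29*(-472)*(-1/2570061) + (-4 + 12100)*(-1/2077834) = 13688*(-1/2570061) + 12096*(-1/2077834) = -13688/2570061 - 6048/1038917 = -29764424824/2670080063937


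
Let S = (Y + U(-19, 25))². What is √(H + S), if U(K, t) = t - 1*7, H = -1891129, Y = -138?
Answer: I*√1876729 ≈ 1369.9*I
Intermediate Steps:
U(K, t) = -7 + t (U(K, t) = t - 7 = -7 + t)
S = 14400 (S = (-138 + (-7 + 25))² = (-138 + 18)² = (-120)² = 14400)
√(H + S) = √(-1891129 + 14400) = √(-1876729) = I*√1876729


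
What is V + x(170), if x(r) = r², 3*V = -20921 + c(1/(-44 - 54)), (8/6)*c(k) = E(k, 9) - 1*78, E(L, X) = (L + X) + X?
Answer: 25767725/1176 ≈ 21911.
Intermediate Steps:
E(L, X) = L + 2*X
c(k) = -45 + 3*k/4 (c(k) = 3*((k + 2*9) - 1*78)/4 = 3*((k + 18) - 78)/4 = 3*((18 + k) - 78)/4 = 3*(-60 + k)/4 = -45 + 3*k/4)
V = -8218675/1176 (V = (-20921 + (-45 + 3/(4*(-44 - 54))))/3 = (-20921 + (-45 + (¾)/(-98)))/3 = (-20921 + (-45 + (¾)*(-1/98)))/3 = (-20921 + (-45 - 3/392))/3 = (-20921 - 17643/392)/3 = (⅓)*(-8218675/392) = -8218675/1176 ≈ -6988.7)
V + x(170) = -8218675/1176 + 170² = -8218675/1176 + 28900 = 25767725/1176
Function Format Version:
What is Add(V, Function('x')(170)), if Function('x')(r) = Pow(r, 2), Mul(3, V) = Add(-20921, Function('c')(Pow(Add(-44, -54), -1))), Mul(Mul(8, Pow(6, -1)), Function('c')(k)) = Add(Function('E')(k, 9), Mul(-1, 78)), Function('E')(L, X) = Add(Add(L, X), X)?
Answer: Rational(25767725, 1176) ≈ 21911.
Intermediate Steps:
Function('E')(L, X) = Add(L, Mul(2, X))
Function('c')(k) = Add(-45, Mul(Rational(3, 4), k)) (Function('c')(k) = Mul(Rational(3, 4), Add(Add(k, Mul(2, 9)), Mul(-1, 78))) = Mul(Rational(3, 4), Add(Add(k, 18), -78)) = Mul(Rational(3, 4), Add(Add(18, k), -78)) = Mul(Rational(3, 4), Add(-60, k)) = Add(-45, Mul(Rational(3, 4), k)))
V = Rational(-8218675, 1176) (V = Mul(Rational(1, 3), Add(-20921, Add(-45, Mul(Rational(3, 4), Pow(Add(-44, -54), -1))))) = Mul(Rational(1, 3), Add(-20921, Add(-45, Mul(Rational(3, 4), Pow(-98, -1))))) = Mul(Rational(1, 3), Add(-20921, Add(-45, Mul(Rational(3, 4), Rational(-1, 98))))) = Mul(Rational(1, 3), Add(-20921, Add(-45, Rational(-3, 392)))) = Mul(Rational(1, 3), Add(-20921, Rational(-17643, 392))) = Mul(Rational(1, 3), Rational(-8218675, 392)) = Rational(-8218675, 1176) ≈ -6988.7)
Add(V, Function('x')(170)) = Add(Rational(-8218675, 1176), Pow(170, 2)) = Add(Rational(-8218675, 1176), 28900) = Rational(25767725, 1176)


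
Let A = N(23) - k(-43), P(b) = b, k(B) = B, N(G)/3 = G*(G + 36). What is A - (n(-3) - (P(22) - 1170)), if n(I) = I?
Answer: 2969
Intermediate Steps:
N(G) = 3*G*(36 + G) (N(G) = 3*(G*(G + 36)) = 3*(G*(36 + G)) = 3*G*(36 + G))
A = 4114 (A = 3*23*(36 + 23) - 1*(-43) = 3*23*59 + 43 = 4071 + 43 = 4114)
A - (n(-3) - (P(22) - 1170)) = 4114 - (-3 - (22 - 1170)) = 4114 - (-3 - 1*(-1148)) = 4114 - (-3 + 1148) = 4114 - 1*1145 = 4114 - 1145 = 2969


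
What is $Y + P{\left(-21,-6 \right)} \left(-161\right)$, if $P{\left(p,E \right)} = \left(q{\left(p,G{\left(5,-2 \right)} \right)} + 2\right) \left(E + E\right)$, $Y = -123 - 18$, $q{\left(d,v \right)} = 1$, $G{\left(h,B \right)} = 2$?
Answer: $5655$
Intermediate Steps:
$Y = -141$ ($Y = -123 - 18 = -141$)
$P{\left(p,E \right)} = 6 E$ ($P{\left(p,E \right)} = \left(1 + 2\right) \left(E + E\right) = 3 \cdot 2 E = 6 E$)
$Y + P{\left(-21,-6 \right)} \left(-161\right) = -141 + 6 \left(-6\right) \left(-161\right) = -141 - -5796 = -141 + 5796 = 5655$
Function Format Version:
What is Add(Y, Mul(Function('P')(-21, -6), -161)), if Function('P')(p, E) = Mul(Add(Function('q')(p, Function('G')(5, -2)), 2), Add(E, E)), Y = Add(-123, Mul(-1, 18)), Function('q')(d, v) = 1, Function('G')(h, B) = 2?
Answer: 5655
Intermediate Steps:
Y = -141 (Y = Add(-123, -18) = -141)
Function('P')(p, E) = Mul(6, E) (Function('P')(p, E) = Mul(Add(1, 2), Add(E, E)) = Mul(3, Mul(2, E)) = Mul(6, E))
Add(Y, Mul(Function('P')(-21, -6), -161)) = Add(-141, Mul(Mul(6, -6), -161)) = Add(-141, Mul(-36, -161)) = Add(-141, 5796) = 5655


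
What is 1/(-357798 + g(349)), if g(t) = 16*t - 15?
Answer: -1/352229 ≈ -2.8391e-6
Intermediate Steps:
g(t) = -15 + 16*t
1/(-357798 + g(349)) = 1/(-357798 + (-15 + 16*349)) = 1/(-357798 + (-15 + 5584)) = 1/(-357798 + 5569) = 1/(-352229) = -1/352229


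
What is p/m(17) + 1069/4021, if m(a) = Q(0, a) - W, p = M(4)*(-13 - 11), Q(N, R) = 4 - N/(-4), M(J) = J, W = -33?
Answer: -346463/148777 ≈ -2.3287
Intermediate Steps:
Q(N, R) = 4 + N/4 (Q(N, R) = 4 - N*(-1)/4 = 4 - (-1)*N/4 = 4 + N/4)
p = -96 (p = 4*(-13 - 11) = 4*(-24) = -96)
m(a) = 37 (m(a) = (4 + (1/4)*0) - 1*(-33) = (4 + 0) + 33 = 4 + 33 = 37)
p/m(17) + 1069/4021 = -96/37 + 1069/4021 = -346463/148777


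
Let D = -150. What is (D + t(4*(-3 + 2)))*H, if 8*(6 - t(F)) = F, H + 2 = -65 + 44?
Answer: 6601/2 ≈ 3300.5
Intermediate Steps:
H = -23 (H = -2 + (-65 + 44) = -2 - 21 = -23)
t(F) = 6 - F/8
(D + t(4*(-3 + 2)))*H = (-150 + (6 - (-3 + 2)/2))*(-23) = (-150 + (6 - (-1)/2))*(-23) = (-150 + (6 - ⅛*(-4)))*(-23) = (-150 + (6 + ½))*(-23) = (-150 + 13/2)*(-23) = -287/2*(-23) = 6601/2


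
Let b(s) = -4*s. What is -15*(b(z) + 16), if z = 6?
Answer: 120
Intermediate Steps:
-15*(b(z) + 16) = -15*(-4*6 + 16) = -15*(-24 + 16) = -15*(-8) = 120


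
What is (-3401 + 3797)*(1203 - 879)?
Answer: 128304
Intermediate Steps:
(-3401 + 3797)*(1203 - 879) = 396*324 = 128304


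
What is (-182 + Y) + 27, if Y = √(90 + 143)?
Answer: -155 + √233 ≈ -139.74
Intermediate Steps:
Y = √233 ≈ 15.264
(-182 + Y) + 27 = (-182 + √233) + 27 = -155 + √233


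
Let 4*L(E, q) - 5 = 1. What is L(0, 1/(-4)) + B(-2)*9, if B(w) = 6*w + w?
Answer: -249/2 ≈ -124.50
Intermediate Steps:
L(E, q) = 3/2 (L(E, q) = 5/4 + (¼)*1 = 5/4 + ¼ = 3/2)
B(w) = 7*w
L(0, 1/(-4)) + B(-2)*9 = 3/2 + (7*(-2))*9 = 3/2 - 14*9 = 3/2 - 126 = -249/2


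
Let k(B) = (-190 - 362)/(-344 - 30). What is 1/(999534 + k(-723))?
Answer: 187/186913134 ≈ 1.0005e-6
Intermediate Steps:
k(B) = 276/187 (k(B) = -552/(-374) = -552*(-1/374) = 276/187)
1/(999534 + k(-723)) = 1/(999534 + 276/187) = 1/(186913134/187) = 187/186913134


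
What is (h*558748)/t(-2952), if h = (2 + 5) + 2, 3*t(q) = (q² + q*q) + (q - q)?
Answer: 3407/3936 ≈ 0.86560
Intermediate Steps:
t(q) = 2*q²/3 (t(q) = ((q² + q*q) + (q - q))/3 = ((q² + q²) + 0)/3 = (2*q² + 0)/3 = (2*q²)/3 = 2*q²/3)
h = 9 (h = 7 + 2 = 9)
(h*558748)/t(-2952) = (9*558748)/(((⅔)*(-2952)²)) = 5028732/(((⅔)*8714304)) = 5028732/5809536 = 5028732*(1/5809536) = 3407/3936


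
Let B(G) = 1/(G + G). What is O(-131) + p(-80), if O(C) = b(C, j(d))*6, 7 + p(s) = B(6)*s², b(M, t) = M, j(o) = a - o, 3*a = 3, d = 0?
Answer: -779/3 ≈ -259.67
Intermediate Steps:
a = 1 (a = (⅓)*3 = 1)
j(o) = 1 - o
B(G) = 1/(2*G)
p(s) = -7 + s²/12 (p(s) = -7 + ((½)/6)*s² = -7 + ((½)*(⅙))*s² = -7 + s²/12)
O(C) = 6*C (O(C) = C*6 = 6*C)
O(-131) + p(-80) = 6*(-131) + (-7 + (1/12)*(-80)²) = -786 + (-7 + (1/12)*6400) = -786 + (-7 + 1600/3) = -786 + 1579/3 = -779/3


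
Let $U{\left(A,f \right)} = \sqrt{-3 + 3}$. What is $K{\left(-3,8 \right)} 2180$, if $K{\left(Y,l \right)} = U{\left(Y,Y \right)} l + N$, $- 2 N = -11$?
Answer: $11990$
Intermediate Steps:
$U{\left(A,f \right)} = 0$ ($U{\left(A,f \right)} = \sqrt{0} = 0$)
$N = \frac{11}{2}$ ($N = \left(- \frac{1}{2}\right) \left(-11\right) = \frac{11}{2} \approx 5.5$)
$K{\left(Y,l \right)} = \frac{11}{2}$ ($K{\left(Y,l \right)} = 0 l + \frac{11}{2} = 0 + \frac{11}{2} = \frac{11}{2}$)
$K{\left(-3,8 \right)} 2180 = \frac{11}{2} \cdot 2180 = 11990$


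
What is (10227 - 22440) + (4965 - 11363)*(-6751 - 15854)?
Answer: 144614577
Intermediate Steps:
(10227 - 22440) + (4965 - 11363)*(-6751 - 15854) = -12213 - 6398*(-22605) = -12213 + 144626790 = 144614577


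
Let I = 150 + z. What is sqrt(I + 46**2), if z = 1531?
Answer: sqrt(3797) ≈ 61.620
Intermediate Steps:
I = 1681 (I = 150 + 1531 = 1681)
sqrt(I + 46**2) = sqrt(1681 + 46**2) = sqrt(1681 + 2116) = sqrt(3797)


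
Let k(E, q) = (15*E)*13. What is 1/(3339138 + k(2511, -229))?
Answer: 1/3828783 ≈ 2.6118e-7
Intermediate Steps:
k(E, q) = 195*E
1/(3339138 + k(2511, -229)) = 1/(3339138 + 195*2511) = 1/(3339138 + 489645) = 1/3828783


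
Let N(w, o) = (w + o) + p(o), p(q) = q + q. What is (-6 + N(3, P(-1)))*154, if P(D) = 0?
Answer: -462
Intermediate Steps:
p(q) = 2*q
N(w, o) = w + 3*o (N(w, o) = (w + o) + 2*o = (o + w) + 2*o = w + 3*o)
(-6 + N(3, P(-1)))*154 = (-6 + (3 + 3*0))*154 = (-6 + (3 + 0))*154 = (-6 + 3)*154 = -3*154 = -462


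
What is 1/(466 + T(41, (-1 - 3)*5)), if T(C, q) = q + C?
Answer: 1/487 ≈ 0.0020534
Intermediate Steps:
T(C, q) = C + q
1/(466 + T(41, (-1 - 3)*5)) = 1/(466 + (41 + (-1 - 3)*5)) = 1/(466 + (41 - 4*5)) = 1/(466 + (41 - 20)) = 1/(466 + 21) = 1/487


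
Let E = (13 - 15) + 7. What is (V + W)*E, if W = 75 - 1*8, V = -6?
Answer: 305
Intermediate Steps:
W = 67 (W = 75 - 8 = 67)
E = 5 (E = -2 + 7 = 5)
(V + W)*E = (-6 + 67)*5 = 61*5 = 305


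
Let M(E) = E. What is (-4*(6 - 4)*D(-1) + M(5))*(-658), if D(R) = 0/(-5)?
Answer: -3290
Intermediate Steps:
D(R) = 0 (D(R) = 0*(-⅕) = 0)
(-4*(6 - 4)*D(-1) + M(5))*(-658) = (-4*(6 - 4)*0 + 5)*(-658) = (-8*0 + 5)*(-658) = (-4*0 + 5)*(-658) = (0 + 5)*(-658) = 5*(-658) = -3290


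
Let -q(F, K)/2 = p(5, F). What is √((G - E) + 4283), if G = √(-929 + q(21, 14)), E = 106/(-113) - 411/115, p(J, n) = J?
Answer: √(724032252910 + 168870025*I*√939)/12995 ≈ 65.479 + 0.23399*I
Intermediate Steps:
q(F, K) = -10 (q(F, K) = -2*5 = -10)
E = -58633/12995 (E = 106*(-1/113) - 411*1/115 = -106/113 - 411/115 = -58633/12995 ≈ -4.5120)
G = I*√939 (G = √(-929 - 10) = √(-939) = I*√939 ≈ 30.643*I)
√((G - E) + 4283) = √((I*√939 - 1*(-58633/12995)) + 4283) = √((I*√939 + 58633/12995) + 4283) = √((58633/12995 + I*√939) + 4283) = √(55716218/12995 + I*√939)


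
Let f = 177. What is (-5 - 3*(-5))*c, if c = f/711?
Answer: 590/237 ≈ 2.4895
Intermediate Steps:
c = 59/237 (c = 177/711 = 177*(1/711) = 59/237 ≈ 0.24895)
(-5 - 3*(-5))*c = (-5 - 3*(-5))*(59/237) = (-5 + 15)*(59/237) = 10*(59/237) = 590/237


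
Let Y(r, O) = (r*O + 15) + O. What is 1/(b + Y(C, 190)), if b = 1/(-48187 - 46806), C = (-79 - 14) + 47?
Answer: -94993/810765256 ≈ -0.00011716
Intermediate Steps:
C = -46 (C = -93 + 47 = -46)
b = -1/94993 (b = 1/(-94993) = -1/94993 ≈ -1.0527e-5)
Y(r, O) = 15 + O + O*r (Y(r, O) = (O*r + 15) + O = (15 + O*r) + O = 15 + O + O*r)
1/(b + Y(C, 190)) = 1/(-1/94993 + (15 + 190 + 190*(-46))) = 1/(-1/94993 + (15 + 190 - 8740)) = 1/(-1/94993 - 8535) = 1/(-810765256/94993) = -94993/810765256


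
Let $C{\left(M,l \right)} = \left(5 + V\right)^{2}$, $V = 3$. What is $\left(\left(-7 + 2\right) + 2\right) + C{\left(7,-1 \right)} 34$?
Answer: $2173$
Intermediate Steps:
$C{\left(M,l \right)} = 64$ ($C{\left(M,l \right)} = \left(5 + 3\right)^{2} = 8^{2} = 64$)
$\left(\left(-7 + 2\right) + 2\right) + C{\left(7,-1 \right)} 34 = \left(\left(-7 + 2\right) + 2\right) + 64 \cdot 34 = \left(-5 + 2\right) + 2176 = -3 + 2176 = 2173$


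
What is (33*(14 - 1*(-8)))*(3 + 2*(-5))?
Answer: -5082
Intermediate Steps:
(33*(14 - 1*(-8)))*(3 + 2*(-5)) = (33*(14 + 8))*(3 - 10) = (33*22)*(-7) = 726*(-7) = -5082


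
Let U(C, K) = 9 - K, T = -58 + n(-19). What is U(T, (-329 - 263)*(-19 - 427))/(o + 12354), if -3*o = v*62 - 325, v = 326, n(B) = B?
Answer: -264023/5725 ≈ -46.118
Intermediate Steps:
T = -77 (T = -58 - 19 = -77)
o = -6629 (o = -(326*62 - 325)/3 = -(20212 - 325)/3 = -⅓*19887 = -6629)
U(T, (-329 - 263)*(-19 - 427))/(o + 12354) = (9 - (-329 - 263)*(-19 - 427))/(-6629 + 12354) = (9 - (-592)*(-446))/5725 = (9 - 1*264032)*(1/5725) = (9 - 264032)*(1/5725) = -264023*1/5725 = -264023/5725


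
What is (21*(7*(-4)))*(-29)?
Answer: 17052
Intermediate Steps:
(21*(7*(-4)))*(-29) = (21*(-28))*(-29) = -588*(-29) = 17052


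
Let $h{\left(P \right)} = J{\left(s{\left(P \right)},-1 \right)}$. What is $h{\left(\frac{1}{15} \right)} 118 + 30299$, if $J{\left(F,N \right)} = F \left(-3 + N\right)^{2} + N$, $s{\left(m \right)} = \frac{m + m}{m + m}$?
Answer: $32069$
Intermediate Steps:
$s{\left(m \right)} = 1$ ($s{\left(m \right)} = \frac{2 m}{2 m} = 2 m \frac{1}{2 m} = 1$)
$J{\left(F,N \right)} = N + F \left(-3 + N\right)^{2}$
$h{\left(P \right)} = 15$ ($h{\left(P \right)} = -1 + 1 \left(-3 - 1\right)^{2} = -1 + 1 \left(-4\right)^{2} = -1 + 1 \cdot 16 = -1 + 16 = 15$)
$h{\left(\frac{1}{15} \right)} 118 + 30299 = 15 \cdot 118 + 30299 = 1770 + 30299 = 32069$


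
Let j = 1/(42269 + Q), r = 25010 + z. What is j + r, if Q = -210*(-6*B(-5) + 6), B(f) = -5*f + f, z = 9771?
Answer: 2302815230/66209 ≈ 34781.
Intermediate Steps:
B(f) = -4*f
Q = 23940 (Q = -210*(-(-24)*(-5) + 6) = -210*(-6*20 + 6) = -210*(-120 + 6) = -210*(-114) = 23940)
r = 34781 (r = 25010 + 9771 = 34781)
j = 1/66209 (j = 1/(42269 + 23940) = 1/66209 ≈ 1.5104e-5)
j + r = 1/66209 + 34781 = 2302815230/66209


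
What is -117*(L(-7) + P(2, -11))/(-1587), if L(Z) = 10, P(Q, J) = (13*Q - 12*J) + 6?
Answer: 6786/529 ≈ 12.828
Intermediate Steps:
P(Q, J) = 6 - 12*J + 13*Q (P(Q, J) = (-12*J + 13*Q) + 6 = 6 - 12*J + 13*Q)
-117*(L(-7) + P(2, -11))/(-1587) = -117*(10 + (6 - 12*(-11) + 13*2))/(-1587) = -117*(10 + (6 + 132 + 26))*(-1/1587) = -117*(10 + 164)*(-1/1587) = -117*174*(-1/1587) = -20358*(-1/1587) = 6786/529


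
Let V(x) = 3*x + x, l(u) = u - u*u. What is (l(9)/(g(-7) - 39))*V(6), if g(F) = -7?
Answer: 864/23 ≈ 37.565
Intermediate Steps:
l(u) = u - u²
V(x) = 4*x
(l(9)/(g(-7) - 39))*V(6) = ((9*(1 - 1*9))/(-7 - 39))*(4*6) = ((9*(1 - 9))/(-46))*24 = ((9*(-8))*(-1/46))*24 = -72*(-1/46)*24 = (36/23)*24 = 864/23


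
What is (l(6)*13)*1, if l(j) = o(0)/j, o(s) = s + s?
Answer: 0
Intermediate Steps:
o(s) = 2*s
l(j) = 0 (l(j) = (2*0)/j = 0/j = 0)
(l(6)*13)*1 = (0*13)*1 = 0*1 = 0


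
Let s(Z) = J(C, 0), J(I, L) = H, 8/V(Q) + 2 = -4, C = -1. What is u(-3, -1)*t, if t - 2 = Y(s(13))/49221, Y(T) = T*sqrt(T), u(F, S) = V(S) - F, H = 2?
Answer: 10/3 + 10*sqrt(2)/147663 ≈ 3.3334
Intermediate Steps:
V(Q) = -4/3 (V(Q) = 8/(-2 - 4) = 8/(-6) = 8*(-1/6) = -4/3)
J(I, L) = 2
s(Z) = 2
u(F, S) = -4/3 - F
Y(T) = T**(3/2)
t = 2 + 2*sqrt(2)/49221 (t = 2 + 2**(3/2)/49221 = 2 + (2*sqrt(2))*(1/49221) = 2 + 2*sqrt(2)/49221 ≈ 2.0001)
u(-3, -1)*t = (-4/3 - 1*(-3))*(2 + 2*sqrt(2)/49221) = (-4/3 + 3)*(2 + 2*sqrt(2)/49221) = 5*(2 + 2*sqrt(2)/49221)/3 = 10/3 + 10*sqrt(2)/147663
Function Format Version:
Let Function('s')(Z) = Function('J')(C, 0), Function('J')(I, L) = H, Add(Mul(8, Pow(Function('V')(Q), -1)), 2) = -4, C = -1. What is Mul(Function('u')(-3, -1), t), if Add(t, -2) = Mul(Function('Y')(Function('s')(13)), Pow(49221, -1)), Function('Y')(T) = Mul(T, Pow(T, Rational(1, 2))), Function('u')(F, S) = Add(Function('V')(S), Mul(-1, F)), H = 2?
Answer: Add(Rational(10, 3), Mul(Rational(10, 147663), Pow(2, Rational(1, 2)))) ≈ 3.3334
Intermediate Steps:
Function('V')(Q) = Rational(-4, 3) (Function('V')(Q) = Mul(8, Pow(Add(-2, -4), -1)) = Mul(8, Pow(-6, -1)) = Mul(8, Rational(-1, 6)) = Rational(-4, 3))
Function('J')(I, L) = 2
Function('s')(Z) = 2
Function('u')(F, S) = Add(Rational(-4, 3), Mul(-1, F))
Function('Y')(T) = Pow(T, Rational(3, 2))
t = Add(2, Mul(Rational(2, 49221), Pow(2, Rational(1, 2)))) (t = Add(2, Mul(Pow(2, Rational(3, 2)), Pow(49221, -1))) = Add(2, Mul(Mul(2, Pow(2, Rational(1, 2))), Rational(1, 49221))) = Add(2, Mul(Rational(2, 49221), Pow(2, Rational(1, 2)))) ≈ 2.0001)
Mul(Function('u')(-3, -1), t) = Mul(Add(Rational(-4, 3), Mul(-1, -3)), Add(2, Mul(Rational(2, 49221), Pow(2, Rational(1, 2))))) = Mul(Add(Rational(-4, 3), 3), Add(2, Mul(Rational(2, 49221), Pow(2, Rational(1, 2))))) = Mul(Rational(5, 3), Add(2, Mul(Rational(2, 49221), Pow(2, Rational(1, 2))))) = Add(Rational(10, 3), Mul(Rational(10, 147663), Pow(2, Rational(1, 2))))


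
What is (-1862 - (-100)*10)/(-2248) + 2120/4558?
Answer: 41013/48332 ≈ 0.84857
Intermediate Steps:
(-1862 - (-100)*10)/(-2248) + 2120/4558 = (-1862 - 1*(-1000))*(-1/2248) + 2120*(1/4558) = (-1862 + 1000)*(-1/2248) + 20/43 = -862*(-1/2248) + 20/43 = 431/1124 + 20/43 = 41013/48332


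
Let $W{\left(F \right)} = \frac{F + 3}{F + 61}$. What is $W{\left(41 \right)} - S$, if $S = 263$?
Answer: $- \frac{13391}{51} \approx -262.57$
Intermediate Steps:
$W{\left(F \right)} = \frac{3 + F}{61 + F}$
$W{\left(41 \right)} - S = \frac{3 + 41}{61 + 41} - 263 = \frac{1}{102} \cdot 44 - 263 = \frac{22}{51} - 263 = - \frac{13391}{51}$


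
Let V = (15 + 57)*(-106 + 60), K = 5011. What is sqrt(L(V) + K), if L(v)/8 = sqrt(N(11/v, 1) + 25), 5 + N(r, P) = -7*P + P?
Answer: sqrt(5011 + 8*sqrt(14)) ≈ 71.000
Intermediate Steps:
N(r, P) = -5 - 6*P (N(r, P) = -5 + (-7*P + P) = -5 - 6*P)
V = -3312 (V = 72*(-46) = -3312)
L(v) = 8*sqrt(14) (L(v) = 8*sqrt((-5 - 6*1) + 25) = 8*sqrt((-5 - 6) + 25) = 8*sqrt(-11 + 25) = 8*sqrt(14))
sqrt(L(V) + K) = sqrt(8*sqrt(14) + 5011) = sqrt(5011 + 8*sqrt(14))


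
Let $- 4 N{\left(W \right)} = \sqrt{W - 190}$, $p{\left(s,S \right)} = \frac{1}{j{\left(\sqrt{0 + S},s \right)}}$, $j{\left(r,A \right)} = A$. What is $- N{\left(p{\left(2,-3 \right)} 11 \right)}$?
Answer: $\frac{3 i \sqrt{82}}{8} \approx 3.3958 i$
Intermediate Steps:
$p{\left(s,S \right)} = \frac{1}{s}$
$N{\left(W \right)} = - \frac{\sqrt{-190 + W}}{4}$ ($N{\left(W \right)} = - \frac{\sqrt{W - 190}}{4} = - \frac{\sqrt{-190 + W}}{4}$)
$- N{\left(p{\left(2,-3 \right)} 11 \right)} = - \frac{\left(-1\right) \sqrt{-190 + \frac{1}{2} \cdot 11}}{4} = - \frac{\left(-1\right) \sqrt{-190 + \frac{11}{2}}}{4} = - \frac{\left(-1\right) \sqrt{- \frac{369}{2}}}{4} = - \frac{\left(-1\right) \frac{3 i \sqrt{82}}{2}}{4} = - \frac{\left(-3\right) i \sqrt{82}}{8} = \frac{3 i \sqrt{82}}{8}$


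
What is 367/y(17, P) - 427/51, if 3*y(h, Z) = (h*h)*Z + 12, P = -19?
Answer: -2395684/279429 ≈ -8.5735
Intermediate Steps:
y(h, Z) = 4 + Z*h²/3 (y(h, Z) = ((h*h)*Z + 12)/3 = (h²*Z + 12)/3 = (Z*h² + 12)/3 = (12 + Z*h²)/3 = 4 + Z*h²/3)
367/y(17, P) - 427/51 = 367/(4 + (⅓)*(-19)*17²) - 427/51 = 367/(4 + (⅓)*(-19)*289) - 427*1/51 = 367/(4 - 5491/3) - 427/51 = 367/(-5479/3) - 427/51 = 367*(-3/5479) - 427/51 = -1101/5479 - 427/51 = -2395684/279429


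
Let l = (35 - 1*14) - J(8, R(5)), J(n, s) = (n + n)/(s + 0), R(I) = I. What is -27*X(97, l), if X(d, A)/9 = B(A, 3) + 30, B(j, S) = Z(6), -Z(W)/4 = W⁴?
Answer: 1252422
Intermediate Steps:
Z(W) = -4*W⁴
B(j, S) = -5184 (B(j, S) = -4*6⁴ = -4*1296 = -5184)
J(n, s) = 2*n/s (J(n, s) = (2*n)/s = 2*n/s)
l = 89/5 (l = (35 - 1*14) - 2*8/5 = (35 - 14) - 2*8/5 = 21 - 1*16/5 = 21 - 16/5 = 89/5 ≈ 17.800)
X(d, A) = -46386 (X(d, A) = 9*(-5184 + 30) = 9*(-5154) = -46386)
-27*X(97, l) = -27*(-46386) = 1252422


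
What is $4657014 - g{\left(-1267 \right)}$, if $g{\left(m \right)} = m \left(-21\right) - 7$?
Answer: $4630414$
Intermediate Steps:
$g{\left(m \right)} = -7 - 21 m$ ($g{\left(m \right)} = - 21 m - 7 = -7 - 21 m$)
$4657014 - g{\left(-1267 \right)} = 4657014 - \left(-7 - -26607\right) = 4657014 - \left(-7 + 26607\right) = 4657014 - 26600 = 4630414$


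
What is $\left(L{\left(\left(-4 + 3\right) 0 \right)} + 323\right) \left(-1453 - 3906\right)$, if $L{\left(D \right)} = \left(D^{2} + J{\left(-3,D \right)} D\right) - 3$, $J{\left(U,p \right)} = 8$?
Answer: $-1714880$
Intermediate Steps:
$L{\left(D \right)} = -3 + D^{2} + 8 D$ ($L{\left(D \right)} = \left(D^{2} + 8 D\right) - 3 = -3 + D^{2} + 8 D$)
$\left(L{\left(\left(-4 + 3\right) 0 \right)} + 323\right) \left(-1453 - 3906\right) = \left(\left(-3 + \left(\left(-4 + 3\right) 0\right)^{2} + 8 \left(-4 + 3\right) 0\right) + 323\right) \left(-1453 - 3906\right) = \left(\left(-3 + \left(\left(-1\right) 0\right)^{2} + 8 \left(\left(-1\right) 0\right)\right) + 323\right) \left(-5359\right) = \left(\left(-3 + 0^{2} + 8 \cdot 0\right) + 323\right) \left(-5359\right) = \left(\left(-3 + 0 + 0\right) + 323\right) \left(-5359\right) = \left(-3 + 323\right) \left(-5359\right) = 320 \left(-5359\right) = -1714880$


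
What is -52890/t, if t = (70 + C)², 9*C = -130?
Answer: -428409/25000 ≈ -17.136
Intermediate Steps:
C = -130/9 (C = (⅑)*(-130) = -130/9 ≈ -14.444)
t = 250000/81 (t = (70 - 130/9)² = (500/9)² = 250000/81 ≈ 3086.4)
-52890/t = -52890/250000/81 = -52890*81/250000 = -428409/25000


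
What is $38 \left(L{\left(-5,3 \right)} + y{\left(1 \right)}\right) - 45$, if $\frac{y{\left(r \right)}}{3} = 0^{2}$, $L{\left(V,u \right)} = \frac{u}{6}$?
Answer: $-26$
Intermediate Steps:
$L{\left(V,u \right)} = \frac{u}{6}$ ($L{\left(V,u \right)} = u \frac{1}{6} = \frac{u}{6}$)
$y{\left(r \right)} = 0$ ($y{\left(r \right)} = 3 \cdot 0^{2} = 3 \cdot 0 = 0$)
$38 \left(L{\left(-5,3 \right)} + y{\left(1 \right)}\right) - 45 = 38 \left(\frac{1}{6} \cdot 3 + 0\right) - 45 = 38 \left(\frac{1}{2} + 0\right) - 45 = 38 \cdot \frac{1}{2} - 45 = 19 - 45 = -26$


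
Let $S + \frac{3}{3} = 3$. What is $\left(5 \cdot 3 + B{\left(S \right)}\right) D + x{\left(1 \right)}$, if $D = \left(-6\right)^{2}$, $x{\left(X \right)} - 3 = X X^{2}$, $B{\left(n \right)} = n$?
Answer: $616$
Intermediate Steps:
$S = 2$ ($S = -1 + 3 = 2$)
$x{\left(X \right)} = 3 + X^{3}$ ($x{\left(X \right)} = 3 + X X^{2} = 3 + X^{3}$)
$D = 36$
$\left(5 \cdot 3 + B{\left(S \right)}\right) D + x{\left(1 \right)} = \left(5 \cdot 3 + 2\right) 36 + \left(3 + 1^{3}\right) = \left(15 + 2\right) 36 + \left(3 + 1\right) = 17 \cdot 36 + 4 = 612 + 4 = 616$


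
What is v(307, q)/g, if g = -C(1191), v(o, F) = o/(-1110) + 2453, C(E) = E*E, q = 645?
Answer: -2722523/1574513910 ≈ -0.0017291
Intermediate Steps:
C(E) = E²
v(o, F) = 2453 - o/1110 (v(o, F) = -o/1110 + 2453 = 2453 - o/1110)
g = -1418481 (g = -1*1191² = -1*1418481 = -1418481)
v(307, q)/g = (2453 - 1/1110*307)/(-1418481) = (2453 - 307/1110)*(-1/1418481) = (2722523/1110)*(-1/1418481) = -2722523/1574513910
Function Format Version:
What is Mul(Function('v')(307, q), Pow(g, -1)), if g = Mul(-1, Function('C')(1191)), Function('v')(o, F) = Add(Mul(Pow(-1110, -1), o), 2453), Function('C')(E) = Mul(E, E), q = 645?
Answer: Rational(-2722523, 1574513910) ≈ -0.0017291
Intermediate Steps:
Function('C')(E) = Pow(E, 2)
Function('v')(o, F) = Add(2453, Mul(Rational(-1, 1110), o)) (Function('v')(o, F) = Add(Mul(Rational(-1, 1110), o), 2453) = Add(2453, Mul(Rational(-1, 1110), o)))
g = -1418481 (g = Mul(-1, Pow(1191, 2)) = Mul(-1, 1418481) = -1418481)
Mul(Function('v')(307, q), Pow(g, -1)) = Mul(Add(2453, Mul(Rational(-1, 1110), 307)), Pow(-1418481, -1)) = Mul(Add(2453, Rational(-307, 1110)), Rational(-1, 1418481)) = Mul(Rational(2722523, 1110), Rational(-1, 1418481)) = Rational(-2722523, 1574513910)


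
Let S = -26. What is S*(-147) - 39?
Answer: 3783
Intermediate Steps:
S*(-147) - 39 = -26*(-147) - 39 = 3822 - 39 = 3783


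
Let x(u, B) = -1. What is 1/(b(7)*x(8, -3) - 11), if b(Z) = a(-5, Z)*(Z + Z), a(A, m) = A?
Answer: 1/59 ≈ 0.016949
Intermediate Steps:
b(Z) = -10*Z (b(Z) = -5*(Z + Z) = -10*Z)
1/(b(7)*x(8, -3) - 11) = 1/(-10*7*(-1) - 11) = 1/(-70*(-1) - 11) = 1/(70 - 11) = 1/59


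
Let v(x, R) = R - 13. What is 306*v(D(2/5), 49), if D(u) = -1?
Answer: 11016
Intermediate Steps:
v(x, R) = -13 + R
306*v(D(2/5), 49) = 306*(-13 + 49) = 306*36 = 11016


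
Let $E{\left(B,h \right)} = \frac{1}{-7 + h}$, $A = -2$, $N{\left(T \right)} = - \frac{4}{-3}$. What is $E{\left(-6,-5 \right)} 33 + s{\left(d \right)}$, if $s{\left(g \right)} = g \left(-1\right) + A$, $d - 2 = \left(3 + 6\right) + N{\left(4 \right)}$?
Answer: $- \frac{205}{12} \approx -17.083$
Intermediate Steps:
$N{\left(T \right)} = \frac{4}{3}$ ($N{\left(T \right)} = \left(-4\right) \left(- \frac{1}{3}\right) = \frac{4}{3}$)
$d = \frac{37}{3}$ ($d = 2 + \left(\left(3 + 6\right) + \frac{4}{3}\right) = 2 + \left(9 + \frac{4}{3}\right) = 2 + \frac{31}{3} = \frac{37}{3} \approx 12.333$)
$s{\left(g \right)} = -2 - g$ ($s{\left(g \right)} = g \left(-1\right) - 2 = - g - 2 = -2 - g$)
$E{\left(-6,-5 \right)} 33 + s{\left(d \right)} = \frac{1}{-7 - 5} \cdot 33 - \frac{43}{3} = \frac{1}{-12} \cdot 33 - \frac{43}{3} = \left(- \frac{1}{12}\right) 33 - \frac{43}{3} = - \frac{11}{4} - \frac{43}{3} = - \frac{205}{12}$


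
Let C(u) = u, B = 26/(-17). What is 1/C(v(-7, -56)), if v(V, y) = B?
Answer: -17/26 ≈ -0.65385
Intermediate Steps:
B = -26/17 (B = 26*(-1/17) = -26/17 ≈ -1.5294)
v(V, y) = -26/17
1/C(v(-7, -56)) = 1/(-26/17) = -17/26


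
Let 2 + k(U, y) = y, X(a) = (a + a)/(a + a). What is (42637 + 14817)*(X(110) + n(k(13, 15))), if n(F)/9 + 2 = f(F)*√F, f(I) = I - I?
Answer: -976718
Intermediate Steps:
X(a) = 1 (X(a) = (2*a)/((2*a)) = (2*a)*(1/(2*a)) = 1)
k(U, y) = -2 + y
f(I) = 0
n(F) = -18 (n(F) = -18 + 9*(0*√F) = -18 + 9*0 = -18 + 0 = -18)
(42637 + 14817)*(X(110) + n(k(13, 15))) = (42637 + 14817)*(1 - 18) = 57454*(-17) = -976718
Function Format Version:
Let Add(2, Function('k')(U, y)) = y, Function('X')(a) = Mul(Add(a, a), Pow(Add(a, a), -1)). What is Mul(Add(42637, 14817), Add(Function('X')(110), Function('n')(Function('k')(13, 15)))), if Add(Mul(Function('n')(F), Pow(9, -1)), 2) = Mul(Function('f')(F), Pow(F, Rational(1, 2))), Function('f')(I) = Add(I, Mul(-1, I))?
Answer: -976718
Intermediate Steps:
Function('X')(a) = 1 (Function('X')(a) = Mul(Mul(2, a), Pow(Mul(2, a), -1)) = Mul(Mul(2, a), Mul(Rational(1, 2), Pow(a, -1))) = 1)
Function('k')(U, y) = Add(-2, y)
Function('f')(I) = 0
Function('n')(F) = -18 (Function('n')(F) = Add(-18, Mul(9, Mul(0, Pow(F, Rational(1, 2))))) = Add(-18, Mul(9, 0)) = Add(-18, 0) = -18)
Mul(Add(42637, 14817), Add(Function('X')(110), Function('n')(Function('k')(13, 15)))) = Mul(Add(42637, 14817), Add(1, -18)) = Mul(57454, -17) = -976718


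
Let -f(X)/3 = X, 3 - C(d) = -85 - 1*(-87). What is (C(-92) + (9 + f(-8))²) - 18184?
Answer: -17094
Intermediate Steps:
C(d) = 1 (C(d) = 3 - (-85 - 1*(-87)) = 3 - (-85 + 87) = 3 - 1*2 = 3 - 2 = 1)
f(X) = -3*X
(C(-92) + (9 + f(-8))²) - 18184 = (1 + (9 - 3*(-8))²) - 18184 = (1 + (9 + 24)²) - 18184 = (1 + 33²) - 18184 = (1 + 1089) - 18184 = 1090 - 18184 = -17094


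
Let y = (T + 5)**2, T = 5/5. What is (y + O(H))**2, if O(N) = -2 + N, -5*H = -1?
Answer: 29241/25 ≈ 1169.6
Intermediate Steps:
T = 1 (T = 5*(1/5) = 1)
H = 1/5 (H = -1/5*(-1) = 1/5 ≈ 0.20000)
y = 36 (y = (1 + 5)**2 = 6**2 = 36)
(y + O(H))**2 = (36 + (-2 + 1/5))**2 = (36 - 9/5)**2 = (171/5)**2 = 29241/25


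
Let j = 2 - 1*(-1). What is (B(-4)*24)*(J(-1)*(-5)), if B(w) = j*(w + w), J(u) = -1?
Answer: -2880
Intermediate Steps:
j = 3 (j = 2 + 1 = 3)
B(w) = 6*w (B(w) = 3*(w + w) = 3*(2*w) = 6*w)
(B(-4)*24)*(J(-1)*(-5)) = ((6*(-4))*24)*(-1*(-5)) = -24*24*5 = -576*5 = -2880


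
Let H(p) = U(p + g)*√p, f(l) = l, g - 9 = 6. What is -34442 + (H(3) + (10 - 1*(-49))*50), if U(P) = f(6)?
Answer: -31492 + 6*√3 ≈ -31482.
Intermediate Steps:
g = 15 (g = 9 + 6 = 15)
U(P) = 6
H(p) = 6*√p
-34442 + (H(3) + (10 - 1*(-49))*50) = -34442 + (6*√3 + (10 - 1*(-49))*50) = -34442 + (6*√3 + (10 + 49)*50) = -34442 + (6*√3 + 59*50) = -34442 + (6*√3 + 2950) = -34442 + (2950 + 6*√3) = -31492 + 6*√3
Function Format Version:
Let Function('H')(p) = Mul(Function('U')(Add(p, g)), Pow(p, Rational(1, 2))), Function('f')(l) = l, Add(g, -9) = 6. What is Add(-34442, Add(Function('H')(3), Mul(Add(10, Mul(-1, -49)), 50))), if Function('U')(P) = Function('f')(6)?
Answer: Add(-31492, Mul(6, Pow(3, Rational(1, 2)))) ≈ -31482.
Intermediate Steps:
g = 15 (g = Add(9, 6) = 15)
Function('U')(P) = 6
Function('H')(p) = Mul(6, Pow(p, Rational(1, 2)))
Add(-34442, Add(Function('H')(3), Mul(Add(10, Mul(-1, -49)), 50))) = Add(-34442, Add(Mul(6, Pow(3, Rational(1, 2))), Mul(Add(10, Mul(-1, -49)), 50))) = Add(-34442, Add(Mul(6, Pow(3, Rational(1, 2))), Mul(Add(10, 49), 50))) = Add(-34442, Add(Mul(6, Pow(3, Rational(1, 2))), Mul(59, 50))) = Add(-34442, Add(Mul(6, Pow(3, Rational(1, 2))), 2950)) = Add(-34442, Add(2950, Mul(6, Pow(3, Rational(1, 2))))) = Add(-31492, Mul(6, Pow(3, Rational(1, 2))))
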